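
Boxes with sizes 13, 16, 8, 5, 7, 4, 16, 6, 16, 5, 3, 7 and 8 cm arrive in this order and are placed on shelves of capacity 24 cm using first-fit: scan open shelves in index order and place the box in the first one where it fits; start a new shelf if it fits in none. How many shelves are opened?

  13 → shelf 1 (new)  [load 13/24]
  16 → shelf 2 (new)  [load 16/24]
  8 → shelf 1  [load 21/24]
  5 → shelf 2  [load 21/24]
  7 → shelf 3 (new)  [load 7/24]
  4 → shelf 3  [load 11/24]
  16 → shelf 4 (new)  [load 16/24]
  6 → shelf 3  [load 17/24]
  16 → shelf 5 (new)  [load 16/24]
  5 → shelf 3  [load 22/24]
  3 → shelf 1  [load 24/24]
  7 → shelf 4  [load 23/24]
  8 → shelf 5  [load 24/24]
5 shelves opened.

5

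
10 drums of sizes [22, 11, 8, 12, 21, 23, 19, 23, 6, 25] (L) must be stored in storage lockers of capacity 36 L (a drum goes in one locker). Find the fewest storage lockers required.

Total = 25 + 23 + 23 + 22 + 21 + 19 + 12 + 11 + 8 + 6 = 170 L.
Lower bound: ⌈170/36⌉ = 5 storage lockers.
Also, 6 drums each exceed 18 L, and no two of those can share a locker, so at least 6 storage lockers are needed.
A packing using 6 storage lockers:
  locker 1: 25 + 11 = 36
  locker 2: 23 + 12 = 35
  locker 3: 23 + 8 = 31
  locker 4: 22 + 6 = 28
  locker 5: 21 = 21
  locker 6: 19 = 19
This matches the lower bound, so 6 is optimal.

6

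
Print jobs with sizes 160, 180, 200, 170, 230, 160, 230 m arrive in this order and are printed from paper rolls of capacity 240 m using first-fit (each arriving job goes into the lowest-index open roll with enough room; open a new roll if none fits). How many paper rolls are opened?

  160 → roll 1 (new)  [load 160/240]
  180 → roll 2 (new)  [load 180/240]
  200 → roll 3 (new)  [load 200/240]
  170 → roll 4 (new)  [load 170/240]
  230 → roll 5 (new)  [load 230/240]
  160 → roll 6 (new)  [load 160/240]
  230 → roll 7 (new)  [load 230/240]
7 paper rolls opened.

7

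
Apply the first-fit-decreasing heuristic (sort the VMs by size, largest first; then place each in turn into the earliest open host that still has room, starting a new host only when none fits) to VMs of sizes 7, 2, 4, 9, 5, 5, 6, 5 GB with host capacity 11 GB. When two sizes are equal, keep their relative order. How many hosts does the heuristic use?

4

Sorted descending: 9, 7, 6, 5, 5, 5, 4, 2.
  9 → host 1 (new)  [load 9/11]
  7 → host 2 (new)  [load 7/11]
  6 → host 3 (new)  [load 6/11]
  5 → host 3  [load 11/11]
  5 → host 4 (new)  [load 5/11]
  5 → host 4  [load 10/11]
  4 → host 2  [load 11/11]
  2 → host 1  [load 11/11]
4 hosts opened.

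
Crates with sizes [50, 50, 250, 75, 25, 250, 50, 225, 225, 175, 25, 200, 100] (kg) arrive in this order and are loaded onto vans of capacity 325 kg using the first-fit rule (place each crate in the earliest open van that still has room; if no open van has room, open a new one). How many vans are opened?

  50 → van 1 (new)  [load 50/325]
  50 → van 1  [load 100/325]
  250 → van 2 (new)  [load 250/325]
  75 → van 1  [load 175/325]
  25 → van 1  [load 200/325]
  250 → van 3 (new)  [load 250/325]
  50 → van 1  [load 250/325]
  225 → van 4 (new)  [load 225/325]
  225 → van 5 (new)  [load 225/325]
  175 → van 6 (new)  [load 175/325]
  25 → van 1  [load 275/325]
  200 → van 7 (new)  [load 200/325]
  100 → van 4  [load 325/325]
7 vans opened.

7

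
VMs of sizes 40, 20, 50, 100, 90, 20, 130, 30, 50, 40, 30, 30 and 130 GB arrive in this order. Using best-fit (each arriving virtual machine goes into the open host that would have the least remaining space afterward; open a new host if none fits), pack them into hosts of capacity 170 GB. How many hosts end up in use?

  40 → host 1 (new)  [load 40/170]
  20 → host 1  [load 60/170]
  50 → host 1  [load 110/170]
  100 → host 2 (new)  [load 100/170]
  90 → host 3 (new)  [load 90/170]
  20 → host 1  [load 130/170]
  130 → host 4 (new)  [load 130/170]
  30 → host 1  [load 160/170]
  50 → host 2  [load 150/170]
  40 → host 4  [load 170/170]
  30 → host 3  [load 120/170]
  30 → host 3  [load 150/170]
  130 → host 5 (new)  [load 130/170]
5 hosts opened.

5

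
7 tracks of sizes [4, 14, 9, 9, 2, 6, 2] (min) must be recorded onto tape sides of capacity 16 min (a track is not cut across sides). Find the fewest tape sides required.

Total = 14 + 9 + 9 + 6 + 4 + 2 + 2 = 46 min.
Lower bound: ⌈46/16⌉ = 3 tape sides.
A packing using 3 tape sides:
  side 1: 14 + 2 = 16
  side 2: 9 + 6 = 15
  side 3: 9 + 4 + 2 = 15
This matches the lower bound, so 3 is optimal.

3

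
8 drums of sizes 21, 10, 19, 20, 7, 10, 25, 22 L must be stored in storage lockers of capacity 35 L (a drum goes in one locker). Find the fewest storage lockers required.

Total = 25 + 22 + 21 + 20 + 19 + 10 + 10 + 7 = 134 L.
Lower bound: ⌈134/35⌉ = 4 storage lockers.
Also, 5 drums each exceed 35/2 L, and no two of those can share a locker, so at least 5 storage lockers are needed.
A packing using 5 storage lockers:
  locker 1: 25 + 10 = 35
  locker 2: 22 + 10 = 32
  locker 3: 21 + 7 = 28
  locker 4: 20 = 20
  locker 5: 19 = 19
This matches the lower bound, so 5 is optimal.

5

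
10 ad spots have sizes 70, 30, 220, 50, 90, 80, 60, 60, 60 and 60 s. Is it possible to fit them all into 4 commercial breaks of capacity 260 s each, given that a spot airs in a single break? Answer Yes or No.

A valid assignment using 4 commercial breaks:
  break 1: 220 + 30 = 250
  break 2: 90 + 80 + 70 = 240
  break 3: 60 + 60 + 60 + 60 = 240
  break 4: 50 = 50
Every load is within 260 s, so 4 commercial breaks suffice.

Yes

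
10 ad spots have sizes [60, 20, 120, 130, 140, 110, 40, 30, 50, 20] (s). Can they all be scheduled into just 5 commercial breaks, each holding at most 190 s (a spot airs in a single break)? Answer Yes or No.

A valid assignment using 4 commercial breaks:
  break 1: 140 + 50 = 190
  break 2: 130 + 60 = 190
  break 3: 120 + 40 + 30 = 190
  break 4: 110 + 20 + 20 = 150
That uses only 4 ≤ 5, so 5 commercial breaks are enough.

Yes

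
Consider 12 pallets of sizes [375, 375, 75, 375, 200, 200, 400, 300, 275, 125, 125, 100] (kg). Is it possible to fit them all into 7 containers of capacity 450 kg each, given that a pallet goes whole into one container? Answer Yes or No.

No

Total = 2925 kg; ⌈2925/450⌉ = 7.
The bound of 7 does not rule out 7, but exhaustive search shows no assignment into 7 containers of capacity 450 kg exists — the minimum is 8.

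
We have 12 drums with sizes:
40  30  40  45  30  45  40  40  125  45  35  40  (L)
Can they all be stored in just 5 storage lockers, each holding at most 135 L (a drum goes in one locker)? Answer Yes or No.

A valid assignment using 5 storage lockers:
  locker 1: 125 = 125
  locker 2: 45 + 45 + 45 = 135
  locker 3: 40 + 40 + 40 = 120
  locker 4: 40 + 40 + 35 = 115
  locker 5: 30 + 30 = 60
Every load is within 135 L, so 5 storage lockers suffice.

Yes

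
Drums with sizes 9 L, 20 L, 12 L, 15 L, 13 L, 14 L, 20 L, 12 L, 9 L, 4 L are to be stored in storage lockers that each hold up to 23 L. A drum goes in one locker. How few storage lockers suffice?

7

Total = 20 + 20 + 15 + 14 + 13 + 12 + 12 + 9 + 9 + 4 = 128 L.
Lower bound: ⌈128/23⌉ = 6 storage lockers.
Also, 7 drums each exceed 23/2 L, and no two of those can share a locker, so at least 7 storage lockers are needed.
A packing using 7 storage lockers:
  locker 1: 20 = 20
  locker 2: 20 = 20
  locker 3: 15 + 4 = 19
  locker 4: 14 + 9 = 23
  locker 5: 13 + 9 = 22
  locker 6: 12 = 12
  locker 7: 12 = 12
This matches the lower bound, so 7 is optimal.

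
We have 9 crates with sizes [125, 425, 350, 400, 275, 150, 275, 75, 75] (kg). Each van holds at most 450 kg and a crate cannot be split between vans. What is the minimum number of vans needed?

6

Total = 425 + 400 + 350 + 275 + 275 + 150 + 125 + 75 + 75 = 2150 kg.
Lower bound: ⌈2150/450⌉ = 5 vans.
A packing using 6 vans:
  van 1: 425 = 425
  van 2: 400 = 400
  van 3: 350 + 75 = 425
  van 4: 275 + 150 = 425
  van 5: 275 + 125 = 400
  van 6: 75 = 75
No arrangement into 5 vans stays within capacity, so 6 is optimal.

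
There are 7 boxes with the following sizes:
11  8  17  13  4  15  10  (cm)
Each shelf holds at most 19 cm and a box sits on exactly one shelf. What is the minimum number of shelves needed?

5

Total = 17 + 15 + 13 + 11 + 10 + 8 + 4 = 78 cm.
Lower bound: ⌈78/19⌉ = 5 shelves.
A packing using 5 shelves:
  shelf 1: 17 = 17
  shelf 2: 15 + 4 = 19
  shelf 3: 13 = 13
  shelf 4: 11 + 8 = 19
  shelf 5: 10 = 10
This matches the lower bound, so 5 is optimal.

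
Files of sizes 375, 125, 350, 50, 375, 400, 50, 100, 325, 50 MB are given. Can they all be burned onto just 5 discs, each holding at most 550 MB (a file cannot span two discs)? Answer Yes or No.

A valid assignment using 5 discs:
  disc 1: 400 + 125 = 525
  disc 2: 375 + 100 + 50 = 525
  disc 3: 375 + 50 + 50 = 475
  disc 4: 350 = 350
  disc 5: 325 = 325
Every load is within 550 MB, so 5 discs suffice.

Yes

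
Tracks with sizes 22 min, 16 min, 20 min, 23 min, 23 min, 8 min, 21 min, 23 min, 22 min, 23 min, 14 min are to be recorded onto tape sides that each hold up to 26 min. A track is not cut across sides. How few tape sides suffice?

10

Total = 23 + 23 + 23 + 23 + 22 + 22 + 21 + 20 + 16 + 14 + 8 = 215 min.
Lower bound: ⌈215/26⌉ = 9 tape sides.
Also, 10 tracks each exceed 13 min, and no two of those can share a side, so at least 10 tape sides are needed.
A packing using 10 tape sides:
  side 1: 23 = 23
  side 2: 23 = 23
  side 3: 23 = 23
  side 4: 23 = 23
  side 5: 22 = 22
  side 6: 22 = 22
  side 7: 21 = 21
  side 8: 20 = 20
  side 9: 16 + 8 = 24
  side 10: 14 = 14
This matches the lower bound, so 10 is optimal.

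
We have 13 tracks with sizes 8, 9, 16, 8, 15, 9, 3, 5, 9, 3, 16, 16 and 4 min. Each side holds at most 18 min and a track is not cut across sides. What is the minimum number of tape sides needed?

Total = 16 + 16 + 16 + 15 + 9 + 9 + 9 + 8 + 8 + 5 + 4 + 3 + 3 = 121 min.
Lower bound: ⌈121/18⌉ = 7 tape sides.
A packing using 8 tape sides:
  side 1: 16 = 16
  side 2: 16 = 16
  side 3: 16 = 16
  side 4: 15 + 3 = 18
  side 5: 9 + 9 = 18
  side 6: 9 + 8 = 17
  side 7: 8 + 5 + 4 = 17
  side 8: 3 = 3
No arrangement into 7 tape sides stays within capacity, so 8 is optimal.

8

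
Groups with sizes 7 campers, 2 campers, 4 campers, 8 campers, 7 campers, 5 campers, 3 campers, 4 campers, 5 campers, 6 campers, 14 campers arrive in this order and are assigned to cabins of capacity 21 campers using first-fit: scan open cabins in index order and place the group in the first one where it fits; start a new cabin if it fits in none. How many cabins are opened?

  7 → cabin 1 (new)  [load 7/21]
  2 → cabin 1  [load 9/21]
  4 → cabin 1  [load 13/21]
  8 → cabin 1  [load 21/21]
  7 → cabin 2 (new)  [load 7/21]
  5 → cabin 2  [load 12/21]
  3 → cabin 2  [load 15/21]
  4 → cabin 2  [load 19/21]
  5 → cabin 3 (new)  [load 5/21]
  6 → cabin 3  [load 11/21]
  14 → cabin 4 (new)  [load 14/21]
4 cabins opened.

4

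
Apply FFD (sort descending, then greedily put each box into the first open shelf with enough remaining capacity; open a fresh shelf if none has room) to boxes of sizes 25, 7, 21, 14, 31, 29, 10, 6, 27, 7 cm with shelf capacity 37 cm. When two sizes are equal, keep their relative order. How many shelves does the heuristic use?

Sorted descending: 31, 29, 27, 25, 21, 14, 10, 7, 7, 6.
  31 → shelf 1 (new)  [load 31/37]
  29 → shelf 2 (new)  [load 29/37]
  27 → shelf 3 (new)  [load 27/37]
  25 → shelf 4 (new)  [load 25/37]
  21 → shelf 5 (new)  [load 21/37]
  14 → shelf 5  [load 35/37]
  10 → shelf 3  [load 37/37]
  7 → shelf 2  [load 36/37]
  7 → shelf 4  [load 32/37]
  6 → shelf 1  [load 37/37]
5 shelves opened.

5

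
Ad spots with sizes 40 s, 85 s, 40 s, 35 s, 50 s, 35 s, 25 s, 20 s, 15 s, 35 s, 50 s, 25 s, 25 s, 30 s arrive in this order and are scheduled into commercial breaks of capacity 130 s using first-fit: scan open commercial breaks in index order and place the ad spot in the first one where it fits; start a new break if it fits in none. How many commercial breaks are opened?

4

  40 → break 1 (new)  [load 40/130]
  85 → break 1  [load 125/130]
  40 → break 2 (new)  [load 40/130]
  35 → break 2  [load 75/130]
  50 → break 2  [load 125/130]
  35 → break 3 (new)  [load 35/130]
  25 → break 3  [load 60/130]
  20 → break 3  [load 80/130]
  15 → break 3  [load 95/130]
  35 → break 3  [load 130/130]
  50 → break 4 (new)  [load 50/130]
  25 → break 4  [load 75/130]
  25 → break 4  [load 100/130]
  30 → break 4  [load 130/130]
4 commercial breaks opened.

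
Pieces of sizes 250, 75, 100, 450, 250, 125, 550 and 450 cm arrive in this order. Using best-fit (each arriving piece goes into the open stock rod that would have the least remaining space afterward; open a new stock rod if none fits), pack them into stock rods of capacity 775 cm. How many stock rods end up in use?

4

  250 → stock rod 1 (new)  [load 250/775]
  75 → stock rod 1  [load 325/775]
  100 → stock rod 1  [load 425/775]
  450 → stock rod 2 (new)  [load 450/775]
  250 → stock rod 2  [load 700/775]
  125 → stock rod 1  [load 550/775]
  550 → stock rod 3 (new)  [load 550/775]
  450 → stock rod 4 (new)  [load 450/775]
4 stock rods opened.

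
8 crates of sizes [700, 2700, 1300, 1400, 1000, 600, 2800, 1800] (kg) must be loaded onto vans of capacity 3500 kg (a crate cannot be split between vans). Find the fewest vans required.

4

Total = 2800 + 2700 + 1800 + 1400 + 1300 + 1000 + 700 + 600 = 12300 kg.
Lower bound: ⌈12300/3500⌉ = 4 vans.
A packing using 4 vans:
  van 1: 2800 + 700 = 3500
  van 2: 2700 + 600 = 3300
  van 3: 1800 + 1400 = 3200
  van 4: 1300 + 1000 = 2300
This matches the lower bound, so 4 is optimal.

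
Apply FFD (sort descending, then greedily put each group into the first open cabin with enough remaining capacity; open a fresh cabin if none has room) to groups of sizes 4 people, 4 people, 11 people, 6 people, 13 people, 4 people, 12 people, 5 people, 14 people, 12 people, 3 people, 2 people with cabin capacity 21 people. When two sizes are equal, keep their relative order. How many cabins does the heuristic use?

5

Sorted descending: 14, 13, 12, 12, 11, 6, 5, 4, 4, 4, 3, 2.
  14 → cabin 1 (new)  [load 14/21]
  13 → cabin 2 (new)  [load 13/21]
  12 → cabin 3 (new)  [load 12/21]
  12 → cabin 4 (new)  [load 12/21]
  11 → cabin 5 (new)  [load 11/21]
  6 → cabin 1  [load 20/21]
  5 → cabin 2  [load 18/21]
  4 → cabin 3  [load 16/21]
  4 → cabin 3  [load 20/21]
  4 → cabin 4  [load 16/21]
  3 → cabin 2  [load 21/21]
  2 → cabin 4  [load 18/21]
5 cabins opened.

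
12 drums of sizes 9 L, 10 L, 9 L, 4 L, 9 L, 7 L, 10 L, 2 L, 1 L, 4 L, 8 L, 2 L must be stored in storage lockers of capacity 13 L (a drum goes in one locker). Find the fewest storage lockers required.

7

Total = 10 + 10 + 9 + 9 + 9 + 8 + 7 + 4 + 4 + 2 + 2 + 1 = 75 L.
Lower bound: ⌈75/13⌉ = 6 storage lockers.
Also, 7 drums each exceed 13/2 L, and no two of those can share a locker, so at least 7 storage lockers are needed.
A packing using 7 storage lockers:
  locker 1: 10 + 2 + 1 = 13
  locker 2: 10 + 2 = 12
  locker 3: 9 + 4 = 13
  locker 4: 9 + 4 = 13
  locker 5: 9 = 9
  locker 6: 8 = 8
  locker 7: 7 = 7
This matches the lower bound, so 7 is optimal.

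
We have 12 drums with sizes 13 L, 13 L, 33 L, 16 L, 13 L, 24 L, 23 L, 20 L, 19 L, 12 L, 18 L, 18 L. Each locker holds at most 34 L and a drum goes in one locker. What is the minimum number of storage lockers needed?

Total = 33 + 24 + 23 + 20 + 19 + 18 + 18 + 16 + 13 + 13 + 13 + 12 = 222 L.
Lower bound: ⌈222/34⌉ = 7 storage lockers.
A packing using 8 storage lockers:
  locker 1: 33 = 33
  locker 2: 24 = 24
  locker 3: 23 = 23
  locker 4: 20 + 13 = 33
  locker 5: 19 + 13 = 32
  locker 6: 18 + 16 = 34
  locker 7: 18 + 13 = 31
  locker 8: 12 = 12
No arrangement into 7 storage lockers stays within capacity, so 8 is optimal.

8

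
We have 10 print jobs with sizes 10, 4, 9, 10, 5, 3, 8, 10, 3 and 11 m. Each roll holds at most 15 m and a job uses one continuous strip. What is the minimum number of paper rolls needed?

Total = 11 + 10 + 10 + 10 + 9 + 8 + 5 + 4 + 3 + 3 = 73 m.
Lower bound: ⌈73/15⌉ = 5 paper rolls.
Also, 6 print jobs each exceed 15/2 m, and no two of those can share a roll, so at least 6 paper rolls are needed.
A packing using 6 paper rolls:
  roll 1: 11 + 4 = 15
  roll 2: 10 + 5 = 15
  roll 3: 10 + 3 = 13
  roll 4: 10 + 3 = 13
  roll 5: 9 = 9
  roll 6: 8 = 8
This matches the lower bound, so 6 is optimal.

6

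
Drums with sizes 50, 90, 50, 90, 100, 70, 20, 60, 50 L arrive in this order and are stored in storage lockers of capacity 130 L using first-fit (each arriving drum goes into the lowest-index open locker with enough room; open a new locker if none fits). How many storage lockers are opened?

  50 → locker 1 (new)  [load 50/130]
  90 → locker 2 (new)  [load 90/130]
  50 → locker 1  [load 100/130]
  90 → locker 3 (new)  [load 90/130]
  100 → locker 4 (new)  [load 100/130]
  70 → locker 5 (new)  [load 70/130]
  20 → locker 1  [load 120/130]
  60 → locker 5  [load 130/130]
  50 → locker 6 (new)  [load 50/130]
6 storage lockers opened.

6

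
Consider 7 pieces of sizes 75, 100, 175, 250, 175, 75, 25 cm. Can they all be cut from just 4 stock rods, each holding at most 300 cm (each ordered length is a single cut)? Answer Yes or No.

A valid assignment using 4 stock rods:
  stock rod 1: 250 + 25 = 275
  stock rod 2: 175 + 100 = 275
  stock rod 3: 175 + 75 = 250
  stock rod 4: 75 = 75
Every load is within 300 cm, so 4 stock rods suffice.

Yes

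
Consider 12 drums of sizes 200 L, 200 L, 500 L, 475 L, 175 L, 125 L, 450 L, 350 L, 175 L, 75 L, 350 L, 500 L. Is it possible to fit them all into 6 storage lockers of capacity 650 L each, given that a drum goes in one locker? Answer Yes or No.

A valid assignment using 6 storage lockers:
  locker 1: 500 + 125 = 625
  locker 2: 500 + 75 = 575
  locker 3: 475 + 175 = 650
  locker 4: 450 + 200 = 650
  locker 5: 350 + 200 = 550
  locker 6: 350 + 175 = 525
Every load is within 650 L, so 6 storage lockers suffice.

Yes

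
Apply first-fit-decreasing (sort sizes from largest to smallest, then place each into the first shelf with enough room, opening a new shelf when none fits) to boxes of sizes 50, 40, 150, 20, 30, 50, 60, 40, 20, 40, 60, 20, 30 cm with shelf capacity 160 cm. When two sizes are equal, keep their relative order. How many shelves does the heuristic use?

Sorted descending: 150, 60, 60, 50, 50, 40, 40, 40, 30, 30, 20, 20, 20.
  150 → shelf 1 (new)  [load 150/160]
  60 → shelf 2 (new)  [load 60/160]
  60 → shelf 2  [load 120/160]
  50 → shelf 3 (new)  [load 50/160]
  50 → shelf 3  [load 100/160]
  40 → shelf 2  [load 160/160]
  40 → shelf 3  [load 140/160]
  40 → shelf 4 (new)  [load 40/160]
  30 → shelf 4  [load 70/160]
  30 → shelf 4  [load 100/160]
  20 → shelf 3  [load 160/160]
  20 → shelf 4  [load 120/160]
  20 → shelf 4  [load 140/160]
4 shelves opened.

4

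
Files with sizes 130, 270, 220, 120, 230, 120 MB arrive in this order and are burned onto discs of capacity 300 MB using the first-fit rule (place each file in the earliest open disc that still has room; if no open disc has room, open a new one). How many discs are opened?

  130 → disc 1 (new)  [load 130/300]
  270 → disc 2 (new)  [load 270/300]
  220 → disc 3 (new)  [load 220/300]
  120 → disc 1  [load 250/300]
  230 → disc 4 (new)  [load 230/300]
  120 → disc 5 (new)  [load 120/300]
5 discs opened.

5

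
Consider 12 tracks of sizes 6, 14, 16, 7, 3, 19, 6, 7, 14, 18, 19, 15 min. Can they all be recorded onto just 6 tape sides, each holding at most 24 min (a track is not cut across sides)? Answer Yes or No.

No

Total = 144 min; ⌈144/24⌉ = 6.
7 tracks each exceed half the capacity and cannot share a side, forcing at least 7 tape sides.
At least 7 tape sides are required, but only 6 are allowed.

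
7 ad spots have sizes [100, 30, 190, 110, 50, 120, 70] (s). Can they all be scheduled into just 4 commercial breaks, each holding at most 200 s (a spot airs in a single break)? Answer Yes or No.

A valid assignment using 4 commercial breaks:
  break 1: 190 = 190
  break 2: 120 + 70 = 190
  break 3: 110 + 50 + 30 = 190
  break 4: 100 = 100
Every load is within 200 s, so 4 commercial breaks suffice.

Yes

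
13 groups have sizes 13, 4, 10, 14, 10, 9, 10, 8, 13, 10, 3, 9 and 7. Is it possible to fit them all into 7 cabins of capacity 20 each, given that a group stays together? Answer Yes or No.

Yes

A valid assignment using 7 cabins:
  cabin 1: 14 + 4 = 18
  cabin 2: 13 + 7 = 20
  cabin 3: 13 + 3 = 16
  cabin 4: 10 + 10 = 20
  cabin 5: 10 + 10 = 20
  cabin 6: 9 + 9 = 18
  cabin 7: 8 = 8
Every load is within 20, so 7 cabins suffice.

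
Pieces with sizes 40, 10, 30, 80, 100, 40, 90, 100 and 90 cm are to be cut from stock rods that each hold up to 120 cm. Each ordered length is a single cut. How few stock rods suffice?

Total = 100 + 100 + 90 + 90 + 80 + 40 + 40 + 30 + 10 = 580 cm.
Lower bound: ⌈580/120⌉ = 5 stock rods.
A packing using 6 stock rods:
  stock rod 1: 100 + 10 = 110
  stock rod 2: 100 = 100
  stock rod 3: 90 + 30 = 120
  stock rod 4: 90 = 90
  stock rod 5: 80 + 40 = 120
  stock rod 6: 40 = 40
No arrangement into 5 stock rods stays within capacity, so 6 is optimal.

6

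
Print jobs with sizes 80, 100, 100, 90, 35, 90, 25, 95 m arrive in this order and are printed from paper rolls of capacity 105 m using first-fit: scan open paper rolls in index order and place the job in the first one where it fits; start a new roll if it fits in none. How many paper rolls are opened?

7

  80 → roll 1 (new)  [load 80/105]
  100 → roll 2 (new)  [load 100/105]
  100 → roll 3 (new)  [load 100/105]
  90 → roll 4 (new)  [load 90/105]
  35 → roll 5 (new)  [load 35/105]
  90 → roll 6 (new)  [load 90/105]
  25 → roll 1  [load 105/105]
  95 → roll 7 (new)  [load 95/105]
7 paper rolls opened.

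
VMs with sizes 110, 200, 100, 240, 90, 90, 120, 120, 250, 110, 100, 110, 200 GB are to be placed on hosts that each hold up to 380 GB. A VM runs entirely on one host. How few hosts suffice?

Total = 250 + 240 + 200 + 200 + 120 + 120 + 110 + 110 + 110 + 100 + 100 + 90 + 90 = 1840 GB.
Lower bound: ⌈1840/380⌉ = 5 hosts.
A packing using 6 hosts:
  host 1: 250 + 120 = 370
  host 2: 240 + 120 = 360
  host 3: 200 + 110 = 310
  host 4: 200 + 110 = 310
  host 5: 110 + 100 + 100 = 310
  host 6: 90 + 90 = 180
No arrangement into 5 hosts stays within capacity, so 6 is optimal.

6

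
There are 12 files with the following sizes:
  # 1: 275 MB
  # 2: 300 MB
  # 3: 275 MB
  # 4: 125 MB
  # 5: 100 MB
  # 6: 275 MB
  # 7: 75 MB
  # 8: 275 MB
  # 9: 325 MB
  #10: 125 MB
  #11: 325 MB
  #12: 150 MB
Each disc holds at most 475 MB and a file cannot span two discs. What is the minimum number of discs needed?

7

Total = 325 + 325 + 300 + 275 + 275 + 275 + 275 + 150 + 125 + 125 + 100 + 75 = 2625 MB.
Lower bound: ⌈2625/475⌉ = 6 discs.
Also, 7 files each exceed 475/2 MB, and no two of those can share a disc, so at least 7 discs are needed.
A packing using 7 discs:
  disc 1: 325 + 150 = 475
  disc 2: 325 + 125 = 450
  disc 3: 300 + 125 = 425
  disc 4: 275 + 100 + 75 = 450
  disc 5: 275 = 275
  disc 6: 275 = 275
  disc 7: 275 = 275
This matches the lower bound, so 7 is optimal.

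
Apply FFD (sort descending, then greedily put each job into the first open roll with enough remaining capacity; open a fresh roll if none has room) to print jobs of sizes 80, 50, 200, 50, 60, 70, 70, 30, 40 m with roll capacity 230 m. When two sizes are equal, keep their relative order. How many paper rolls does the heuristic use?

Sorted descending: 200, 80, 70, 70, 60, 50, 50, 40, 30.
  200 → roll 1 (new)  [load 200/230]
  80 → roll 2 (new)  [load 80/230]
  70 → roll 2  [load 150/230]
  70 → roll 2  [load 220/230]
  60 → roll 3 (new)  [load 60/230]
  50 → roll 3  [load 110/230]
  50 → roll 3  [load 160/230]
  40 → roll 3  [load 200/230]
  30 → roll 1  [load 230/230]
3 paper rolls opened.

3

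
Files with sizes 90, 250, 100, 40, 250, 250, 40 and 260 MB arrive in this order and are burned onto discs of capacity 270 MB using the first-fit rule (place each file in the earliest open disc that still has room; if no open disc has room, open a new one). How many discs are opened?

5

  90 → disc 1 (new)  [load 90/270]
  250 → disc 2 (new)  [load 250/270]
  100 → disc 1  [load 190/270]
  40 → disc 1  [load 230/270]
  250 → disc 3 (new)  [load 250/270]
  250 → disc 4 (new)  [load 250/270]
  40 → disc 1  [load 270/270]
  260 → disc 5 (new)  [load 260/270]
5 discs opened.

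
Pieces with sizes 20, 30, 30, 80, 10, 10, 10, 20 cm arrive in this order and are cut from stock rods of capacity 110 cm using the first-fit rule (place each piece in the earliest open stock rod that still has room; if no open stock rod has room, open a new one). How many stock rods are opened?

2

  20 → stock rod 1 (new)  [load 20/110]
  30 → stock rod 1  [load 50/110]
  30 → stock rod 1  [load 80/110]
  80 → stock rod 2 (new)  [load 80/110]
  10 → stock rod 1  [load 90/110]
  10 → stock rod 1  [load 100/110]
  10 → stock rod 1  [load 110/110]
  20 → stock rod 2  [load 100/110]
2 stock rods opened.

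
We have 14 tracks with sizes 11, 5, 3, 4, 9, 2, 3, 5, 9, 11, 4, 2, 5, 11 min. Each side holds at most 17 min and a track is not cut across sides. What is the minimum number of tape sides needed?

Total = 11 + 11 + 11 + 9 + 9 + 5 + 5 + 5 + 4 + 4 + 3 + 3 + 2 + 2 = 84 min.
Lower bound: ⌈84/17⌉ = 5 tape sides.
A packing using 5 tape sides:
  side 1: 11 + 5 = 16
  side 2: 11 + 4 + 2 = 17
  side 3: 11 + 4 + 2 = 17
  side 4: 9 + 5 + 3 = 17
  side 5: 9 + 5 + 3 = 17
This matches the lower bound, so 5 is optimal.

5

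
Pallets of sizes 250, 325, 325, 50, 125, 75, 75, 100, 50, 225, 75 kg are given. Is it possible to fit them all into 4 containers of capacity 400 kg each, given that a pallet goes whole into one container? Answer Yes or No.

Total = 1675 kg; ⌈1675/400⌉ = 5.
At least 5 containers are required, but only 4 are allowed.

No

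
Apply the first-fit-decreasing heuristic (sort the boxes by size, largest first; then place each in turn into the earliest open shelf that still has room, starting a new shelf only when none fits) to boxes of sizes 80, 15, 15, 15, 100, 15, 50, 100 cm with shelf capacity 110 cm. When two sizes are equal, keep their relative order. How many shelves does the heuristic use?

4

Sorted descending: 100, 100, 80, 50, 15, 15, 15, 15.
  100 → shelf 1 (new)  [load 100/110]
  100 → shelf 2 (new)  [load 100/110]
  80 → shelf 3 (new)  [load 80/110]
  50 → shelf 4 (new)  [load 50/110]
  15 → shelf 3  [load 95/110]
  15 → shelf 3  [load 110/110]
  15 → shelf 4  [load 65/110]
  15 → shelf 4  [load 80/110]
4 shelves opened.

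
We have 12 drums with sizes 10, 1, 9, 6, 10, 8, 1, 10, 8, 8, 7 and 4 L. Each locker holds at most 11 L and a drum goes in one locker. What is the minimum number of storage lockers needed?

Total = 10 + 10 + 10 + 9 + 8 + 8 + 8 + 7 + 6 + 4 + 1 + 1 = 82 L.
Lower bound: ⌈82/11⌉ = 8 storage lockers.
Also, 9 drums each exceed 11/2 L, and no two of those can share a locker, so at least 9 storage lockers are needed.
A packing using 9 storage lockers:
  locker 1: 10 + 1 = 11
  locker 2: 10 + 1 = 11
  locker 3: 10 = 10
  locker 4: 9 = 9
  locker 5: 8 = 8
  locker 6: 8 = 8
  locker 7: 8 = 8
  locker 8: 7 + 4 = 11
  locker 9: 6 = 6
This matches the lower bound, so 9 is optimal.

9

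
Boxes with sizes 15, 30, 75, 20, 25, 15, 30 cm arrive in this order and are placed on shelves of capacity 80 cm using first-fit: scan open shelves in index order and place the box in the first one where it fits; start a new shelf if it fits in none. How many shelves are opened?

3

  15 → shelf 1 (new)  [load 15/80]
  30 → shelf 1  [load 45/80]
  75 → shelf 2 (new)  [load 75/80]
  20 → shelf 1  [load 65/80]
  25 → shelf 3 (new)  [load 25/80]
  15 → shelf 1  [load 80/80]
  30 → shelf 3  [load 55/80]
3 shelves opened.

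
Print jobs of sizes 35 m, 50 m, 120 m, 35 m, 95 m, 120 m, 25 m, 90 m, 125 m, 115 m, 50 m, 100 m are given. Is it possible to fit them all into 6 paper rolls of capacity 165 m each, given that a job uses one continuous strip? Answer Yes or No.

Total = 960 m; ⌈960/165⌉ = 6.
7 print jobs each exceed half the capacity and cannot share a roll, forcing at least 7 paper rolls.
At least 7 paper rolls are required, but only 6 are allowed.

No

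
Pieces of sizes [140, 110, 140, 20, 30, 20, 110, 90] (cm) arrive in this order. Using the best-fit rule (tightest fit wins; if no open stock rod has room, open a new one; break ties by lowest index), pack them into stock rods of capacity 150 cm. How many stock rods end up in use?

  140 → stock rod 1 (new)  [load 140/150]
  110 → stock rod 2 (new)  [load 110/150]
  140 → stock rod 3 (new)  [load 140/150]
  20 → stock rod 2  [load 130/150]
  30 → stock rod 4 (new)  [load 30/150]
  20 → stock rod 2  [load 150/150]
  110 → stock rod 4  [load 140/150]
  90 → stock rod 5 (new)  [load 90/150]
5 stock rods opened.

5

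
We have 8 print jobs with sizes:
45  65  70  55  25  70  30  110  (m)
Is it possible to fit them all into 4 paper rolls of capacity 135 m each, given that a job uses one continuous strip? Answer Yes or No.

A valid assignment using 4 paper rolls:
  roll 1: 110 + 25 = 135
  roll 2: 70 + 65 = 135
  roll 3: 70 + 55 = 125
  roll 4: 45 + 30 = 75
Every load is within 135 m, so 4 paper rolls suffice.

Yes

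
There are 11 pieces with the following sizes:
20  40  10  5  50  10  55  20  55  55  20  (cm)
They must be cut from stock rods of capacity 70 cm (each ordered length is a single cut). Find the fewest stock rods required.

6

Total = 55 + 55 + 55 + 50 + 40 + 20 + 20 + 20 + 10 + 10 + 5 = 340 cm.
Lower bound: ⌈340/70⌉ = 5 stock rods.
A packing using 6 stock rods:
  stock rod 1: 55 + 10 + 5 = 70
  stock rod 2: 55 + 10 = 65
  stock rod 3: 55 = 55
  stock rod 4: 50 + 20 = 70
  stock rod 5: 40 + 20 = 60
  stock rod 6: 20 = 20
No arrangement into 5 stock rods stays within capacity, so 6 is optimal.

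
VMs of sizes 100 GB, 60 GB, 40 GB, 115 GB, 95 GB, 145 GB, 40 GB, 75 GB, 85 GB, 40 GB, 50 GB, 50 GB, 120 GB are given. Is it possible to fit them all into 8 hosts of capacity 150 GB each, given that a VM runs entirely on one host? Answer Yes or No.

Yes

A valid assignment using 8 hosts:
  host 1: 145 = 145
  host 2: 120 = 120
  host 3: 115 = 115
  host 4: 100 + 50 = 150
  host 5: 95 + 50 = 145
  host 6: 85 + 60 = 145
  host 7: 75 + 40 = 115
  host 8: 40 + 40 = 80
Every load is within 150 GB, so 8 hosts suffice.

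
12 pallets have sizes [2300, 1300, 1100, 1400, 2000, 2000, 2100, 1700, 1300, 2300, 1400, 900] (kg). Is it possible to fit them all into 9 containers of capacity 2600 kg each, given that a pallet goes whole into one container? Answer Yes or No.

Yes

A valid assignment using 9 containers:
  container 1: 2300 = 2300
  container 2: 2300 = 2300
  container 3: 2100 = 2100
  container 4: 2000 = 2000
  container 5: 2000 = 2000
  container 6: 1700 + 900 = 2600
  container 7: 1400 + 1100 = 2500
  container 8: 1400 = 1400
  container 9: 1300 + 1300 = 2600
Every load is within 2600 kg, so 9 containers suffice.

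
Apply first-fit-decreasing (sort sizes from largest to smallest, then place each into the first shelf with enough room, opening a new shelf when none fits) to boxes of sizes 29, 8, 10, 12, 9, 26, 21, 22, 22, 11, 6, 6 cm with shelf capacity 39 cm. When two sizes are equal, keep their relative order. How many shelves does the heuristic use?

5

Sorted descending: 29, 26, 22, 22, 21, 12, 11, 10, 9, 8, 6, 6.
  29 → shelf 1 (new)  [load 29/39]
  26 → shelf 2 (new)  [load 26/39]
  22 → shelf 3 (new)  [load 22/39]
  22 → shelf 4 (new)  [load 22/39]
  21 → shelf 5 (new)  [load 21/39]
  12 → shelf 2  [load 38/39]
  11 → shelf 3  [load 33/39]
  10 → shelf 1  [load 39/39]
  9 → shelf 4  [load 31/39]
  8 → shelf 4  [load 39/39]
  6 → shelf 3  [load 39/39]
  6 → shelf 5  [load 27/39]
5 shelves opened.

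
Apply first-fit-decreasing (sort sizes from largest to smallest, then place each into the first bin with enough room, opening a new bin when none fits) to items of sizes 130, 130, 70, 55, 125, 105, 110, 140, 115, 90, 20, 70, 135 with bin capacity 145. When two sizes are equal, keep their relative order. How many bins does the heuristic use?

10

Sorted descending: 140, 135, 130, 130, 125, 115, 110, 105, 90, 70, 70, 55, 20.
  140 → bin 1 (new)  [load 140/145]
  135 → bin 2 (new)  [load 135/145]
  130 → bin 3 (new)  [load 130/145]
  130 → bin 4 (new)  [load 130/145]
  125 → bin 5 (new)  [load 125/145]
  115 → bin 6 (new)  [load 115/145]
  110 → bin 7 (new)  [load 110/145]
  105 → bin 8 (new)  [load 105/145]
  90 → bin 9 (new)  [load 90/145]
  70 → bin 10 (new)  [load 70/145]
  70 → bin 10  [load 140/145]
  55 → bin 9  [load 145/145]
  20 → bin 5  [load 145/145]
10 bins opened.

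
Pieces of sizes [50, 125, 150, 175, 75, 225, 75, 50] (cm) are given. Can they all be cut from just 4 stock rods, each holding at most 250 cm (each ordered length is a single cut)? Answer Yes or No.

Yes

A valid assignment using 4 stock rods:
  stock rod 1: 225 = 225
  stock rod 2: 175 + 75 = 250
  stock rod 3: 150 + 75 = 225
  stock rod 4: 125 + 50 + 50 = 225
Every load is within 250 cm, so 4 stock rods suffice.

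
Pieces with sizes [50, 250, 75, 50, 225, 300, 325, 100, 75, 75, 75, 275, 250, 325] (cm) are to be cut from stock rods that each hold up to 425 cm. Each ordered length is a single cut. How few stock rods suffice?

7

Total = 325 + 325 + 300 + 275 + 250 + 250 + 225 + 100 + 75 + 75 + 75 + 75 + 50 + 50 = 2450 cm.
Lower bound: ⌈2450/425⌉ = 6 stock rods.
Also, 7 pieces each exceed 425/2 cm, and no two of those can share a stock rod, so at least 7 stock rods are needed.
A packing using 7 stock rods:
  stock rod 1: 325 + 100 = 425
  stock rod 2: 325 + 75 = 400
  stock rod 3: 300 + 75 + 50 = 425
  stock rod 4: 275 + 75 + 75 = 425
  stock rod 5: 250 + 50 = 300
  stock rod 6: 250 = 250
  stock rod 7: 225 = 225
This matches the lower bound, so 7 is optimal.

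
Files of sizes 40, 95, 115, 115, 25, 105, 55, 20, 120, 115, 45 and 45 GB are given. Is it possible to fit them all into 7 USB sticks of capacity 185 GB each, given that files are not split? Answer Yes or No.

Yes

A valid assignment using 6 USB sticks:
  USB stick 1: 120 + 55 = 175
  USB stick 2: 115 + 45 + 25 = 185
  USB stick 3: 115 + 45 + 20 = 180
  USB stick 4: 115 + 40 = 155
  USB stick 5: 105 = 105
  USB stick 6: 95 = 95
That uses only 6 ≤ 7, so 7 USB sticks are enough.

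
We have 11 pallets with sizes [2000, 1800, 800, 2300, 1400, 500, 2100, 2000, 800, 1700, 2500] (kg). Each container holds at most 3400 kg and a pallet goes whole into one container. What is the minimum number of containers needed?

7

Total = 2500 + 2300 + 2100 + 2000 + 2000 + 1800 + 1700 + 1400 + 800 + 800 + 500 = 17900 kg.
Lower bound: ⌈17900/3400⌉ = 6 containers.
A packing using 7 containers:
  container 1: 2500 + 800 = 3300
  container 2: 2300 + 800 = 3100
  container 3: 2100 + 500 = 2600
  container 4: 2000 + 1400 = 3400
  container 5: 2000 = 2000
  container 6: 1800 = 1800
  container 7: 1700 = 1700
No arrangement into 6 containers stays within capacity, so 7 is optimal.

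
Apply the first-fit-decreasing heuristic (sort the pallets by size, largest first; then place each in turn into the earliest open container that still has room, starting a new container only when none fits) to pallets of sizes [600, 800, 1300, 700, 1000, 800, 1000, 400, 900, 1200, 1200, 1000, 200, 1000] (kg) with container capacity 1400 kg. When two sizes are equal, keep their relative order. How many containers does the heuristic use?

11

Sorted descending: 1300, 1200, 1200, 1000, 1000, 1000, 1000, 900, 800, 800, 700, 600, 400, 200.
  1300 → container 1 (new)  [load 1300/1400]
  1200 → container 2 (new)  [load 1200/1400]
  1200 → container 3 (new)  [load 1200/1400]
  1000 → container 4 (new)  [load 1000/1400]
  1000 → container 5 (new)  [load 1000/1400]
  1000 → container 6 (new)  [load 1000/1400]
  1000 → container 7 (new)  [load 1000/1400]
  900 → container 8 (new)  [load 900/1400]
  800 → container 9 (new)  [load 800/1400]
  800 → container 10 (new)  [load 800/1400]
  700 → container 11 (new)  [load 700/1400]
  600 → container 9  [load 1400/1400]
  400 → container 4  [load 1400/1400]
  200 → container 2  [load 1400/1400]
11 containers opened.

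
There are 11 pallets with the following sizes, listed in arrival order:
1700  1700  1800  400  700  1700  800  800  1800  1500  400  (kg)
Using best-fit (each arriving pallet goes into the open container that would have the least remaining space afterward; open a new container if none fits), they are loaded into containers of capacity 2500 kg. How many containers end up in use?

  1700 → container 1 (new)  [load 1700/2500]
  1700 → container 2 (new)  [load 1700/2500]
  1800 → container 3 (new)  [load 1800/2500]
  400 → container 3  [load 2200/2500]
  700 → container 1  [load 2400/2500]
  1700 → container 4 (new)  [load 1700/2500]
  800 → container 2  [load 2500/2500]
  800 → container 4  [load 2500/2500]
  1800 → container 5 (new)  [load 1800/2500]
  1500 → container 6 (new)  [load 1500/2500]
  400 → container 5  [load 2200/2500]
6 containers opened.

6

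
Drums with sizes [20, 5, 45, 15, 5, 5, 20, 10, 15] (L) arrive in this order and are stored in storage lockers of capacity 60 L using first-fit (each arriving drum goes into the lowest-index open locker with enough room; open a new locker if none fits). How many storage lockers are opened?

3

  20 → locker 1 (new)  [load 20/60]
  5 → locker 1  [load 25/60]
  45 → locker 2 (new)  [load 45/60]
  15 → locker 1  [load 40/60]
  5 → locker 1  [load 45/60]
  5 → locker 1  [load 50/60]
  20 → locker 3 (new)  [load 20/60]
  10 → locker 1  [load 60/60]
  15 → locker 2  [load 60/60]
3 storage lockers opened.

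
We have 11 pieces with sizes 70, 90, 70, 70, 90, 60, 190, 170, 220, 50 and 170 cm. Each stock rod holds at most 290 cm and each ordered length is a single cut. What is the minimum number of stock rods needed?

5

Total = 220 + 190 + 170 + 170 + 90 + 90 + 70 + 70 + 70 + 60 + 50 = 1250 cm.
Lower bound: ⌈1250/290⌉ = 5 stock rods.
A packing using 5 stock rods:
  stock rod 1: 220 + 70 = 290
  stock rod 2: 190 + 90 = 280
  stock rod 3: 170 + 90 = 260
  stock rod 4: 170 + 70 + 50 = 290
  stock rod 5: 70 + 60 = 130
This matches the lower bound, so 5 is optimal.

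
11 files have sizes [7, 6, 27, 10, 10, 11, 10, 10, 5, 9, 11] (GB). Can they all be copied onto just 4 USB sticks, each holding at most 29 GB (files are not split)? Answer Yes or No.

Total = 116 GB; ⌈116/29⌉ = 4.
The bound of 4 does not rule out 4, but exhaustive search shows no assignment into 4 USB sticks of capacity 29 GB exists — the minimum is 5.

No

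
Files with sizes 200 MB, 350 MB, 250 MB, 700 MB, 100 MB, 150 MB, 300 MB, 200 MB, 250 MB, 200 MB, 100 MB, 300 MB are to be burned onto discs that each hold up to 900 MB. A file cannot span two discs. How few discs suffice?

Total = 700 + 350 + 300 + 300 + 250 + 250 + 200 + 200 + 200 + 150 + 100 + 100 = 3100 MB.
Lower bound: ⌈3100/900⌉ = 4 discs.
A packing using 4 discs:
  disc 1: 700 + 200 = 900
  disc 2: 350 + 300 + 250 = 900
  disc 3: 300 + 250 + 200 + 150 = 900
  disc 4: 200 + 100 + 100 = 400
This matches the lower bound, so 4 is optimal.

4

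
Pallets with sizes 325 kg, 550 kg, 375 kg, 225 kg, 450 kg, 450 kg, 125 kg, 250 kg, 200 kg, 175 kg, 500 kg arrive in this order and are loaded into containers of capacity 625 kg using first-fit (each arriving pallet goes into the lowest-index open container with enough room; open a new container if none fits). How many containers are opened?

  325 → container 1 (new)  [load 325/625]
  550 → container 2 (new)  [load 550/625]
  375 → container 3 (new)  [load 375/625]
  225 → container 1  [load 550/625]
  450 → container 4 (new)  [load 450/625]
  450 → container 5 (new)  [load 450/625]
  125 → container 3  [load 500/625]
  250 → container 6 (new)  [load 250/625]
  200 → container 6  [load 450/625]
  175 → container 4  [load 625/625]
  500 → container 7 (new)  [load 500/625]
7 containers opened.

7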